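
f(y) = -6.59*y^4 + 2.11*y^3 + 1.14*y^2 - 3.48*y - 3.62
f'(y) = -26.36*y^3 + 6.33*y^2 + 2.28*y - 3.48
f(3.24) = -657.38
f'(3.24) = -826.21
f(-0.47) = -2.27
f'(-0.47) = -0.42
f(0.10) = -3.96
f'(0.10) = -3.22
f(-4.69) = -3368.32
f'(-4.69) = 2844.40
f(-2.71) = -383.25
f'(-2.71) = 561.46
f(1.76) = -57.94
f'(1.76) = -123.57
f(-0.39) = -2.37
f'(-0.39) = -1.84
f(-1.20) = -15.11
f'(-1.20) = 48.45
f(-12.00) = -140094.02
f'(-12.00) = 46430.76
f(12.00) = -132885.38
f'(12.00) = -44614.68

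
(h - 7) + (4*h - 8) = 5*h - 15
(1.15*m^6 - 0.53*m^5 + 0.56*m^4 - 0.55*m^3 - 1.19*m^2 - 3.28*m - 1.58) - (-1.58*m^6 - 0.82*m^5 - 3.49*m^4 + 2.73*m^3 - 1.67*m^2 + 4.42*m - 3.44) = 2.73*m^6 + 0.29*m^5 + 4.05*m^4 - 3.28*m^3 + 0.48*m^2 - 7.7*m + 1.86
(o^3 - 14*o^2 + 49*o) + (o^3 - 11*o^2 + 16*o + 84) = 2*o^3 - 25*o^2 + 65*o + 84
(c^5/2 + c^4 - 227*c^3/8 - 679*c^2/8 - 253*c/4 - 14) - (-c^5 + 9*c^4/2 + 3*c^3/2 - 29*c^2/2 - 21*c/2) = 3*c^5/2 - 7*c^4/2 - 239*c^3/8 - 563*c^2/8 - 211*c/4 - 14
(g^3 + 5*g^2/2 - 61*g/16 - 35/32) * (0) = 0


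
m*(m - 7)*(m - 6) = m^3 - 13*m^2 + 42*m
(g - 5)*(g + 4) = g^2 - g - 20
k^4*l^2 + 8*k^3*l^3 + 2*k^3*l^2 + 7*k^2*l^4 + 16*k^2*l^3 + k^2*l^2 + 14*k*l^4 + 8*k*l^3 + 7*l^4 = (k + l)*(k + 7*l)*(k*l + l)^2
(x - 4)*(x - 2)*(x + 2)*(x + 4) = x^4 - 20*x^2 + 64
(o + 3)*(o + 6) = o^2 + 9*o + 18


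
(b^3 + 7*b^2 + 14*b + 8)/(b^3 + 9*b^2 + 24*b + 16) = (b + 2)/(b + 4)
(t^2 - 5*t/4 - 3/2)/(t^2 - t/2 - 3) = (4*t + 3)/(2*(2*t + 3))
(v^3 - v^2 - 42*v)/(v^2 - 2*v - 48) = v*(v - 7)/(v - 8)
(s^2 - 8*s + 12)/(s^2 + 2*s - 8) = (s - 6)/(s + 4)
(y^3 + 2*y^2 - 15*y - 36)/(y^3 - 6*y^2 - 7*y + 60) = (y + 3)/(y - 5)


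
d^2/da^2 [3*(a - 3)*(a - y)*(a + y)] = 18*a - 18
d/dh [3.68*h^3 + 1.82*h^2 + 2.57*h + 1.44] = 11.04*h^2 + 3.64*h + 2.57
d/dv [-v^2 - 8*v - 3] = -2*v - 8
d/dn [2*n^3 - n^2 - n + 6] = 6*n^2 - 2*n - 1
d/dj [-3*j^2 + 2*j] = 2 - 6*j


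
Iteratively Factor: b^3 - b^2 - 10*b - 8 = (b + 2)*(b^2 - 3*b - 4) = (b - 4)*(b + 2)*(b + 1)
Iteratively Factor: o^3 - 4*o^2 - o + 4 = (o - 1)*(o^2 - 3*o - 4) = (o - 1)*(o + 1)*(o - 4)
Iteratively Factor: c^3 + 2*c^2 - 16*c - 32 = (c - 4)*(c^2 + 6*c + 8) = (c - 4)*(c + 4)*(c + 2)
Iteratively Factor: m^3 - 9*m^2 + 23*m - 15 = (m - 1)*(m^2 - 8*m + 15) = (m - 3)*(m - 1)*(m - 5)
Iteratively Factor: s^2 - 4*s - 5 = (s - 5)*(s + 1)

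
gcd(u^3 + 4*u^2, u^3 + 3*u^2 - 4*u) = u^2 + 4*u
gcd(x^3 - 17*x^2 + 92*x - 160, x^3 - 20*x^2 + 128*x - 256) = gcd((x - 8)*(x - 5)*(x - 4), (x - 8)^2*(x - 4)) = x^2 - 12*x + 32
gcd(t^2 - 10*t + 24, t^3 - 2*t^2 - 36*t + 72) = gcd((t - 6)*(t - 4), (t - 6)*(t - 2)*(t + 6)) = t - 6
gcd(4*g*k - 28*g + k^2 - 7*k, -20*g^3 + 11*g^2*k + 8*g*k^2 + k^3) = 4*g + k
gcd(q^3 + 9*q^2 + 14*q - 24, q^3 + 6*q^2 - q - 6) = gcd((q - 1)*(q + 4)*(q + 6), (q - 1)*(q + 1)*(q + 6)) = q^2 + 5*q - 6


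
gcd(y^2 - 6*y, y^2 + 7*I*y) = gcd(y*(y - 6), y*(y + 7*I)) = y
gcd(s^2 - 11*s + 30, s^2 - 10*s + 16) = 1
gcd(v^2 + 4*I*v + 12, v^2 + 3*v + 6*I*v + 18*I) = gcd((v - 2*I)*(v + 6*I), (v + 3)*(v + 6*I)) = v + 6*I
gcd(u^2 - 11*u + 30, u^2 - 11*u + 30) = u^2 - 11*u + 30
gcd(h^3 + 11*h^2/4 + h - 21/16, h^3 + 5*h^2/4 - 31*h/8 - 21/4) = h^2 + 13*h/4 + 21/8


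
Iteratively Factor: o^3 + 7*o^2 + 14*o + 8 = (o + 1)*(o^2 + 6*o + 8) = (o + 1)*(o + 2)*(o + 4)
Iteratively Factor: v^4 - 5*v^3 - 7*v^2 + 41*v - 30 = (v + 3)*(v^3 - 8*v^2 + 17*v - 10) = (v - 2)*(v + 3)*(v^2 - 6*v + 5) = (v - 5)*(v - 2)*(v + 3)*(v - 1)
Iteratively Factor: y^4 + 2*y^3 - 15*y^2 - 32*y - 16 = (y + 4)*(y^3 - 2*y^2 - 7*y - 4) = (y + 1)*(y + 4)*(y^2 - 3*y - 4) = (y - 4)*(y + 1)*(y + 4)*(y + 1)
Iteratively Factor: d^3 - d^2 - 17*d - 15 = (d - 5)*(d^2 + 4*d + 3) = (d - 5)*(d + 1)*(d + 3)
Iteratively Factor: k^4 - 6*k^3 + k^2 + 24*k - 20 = (k - 5)*(k^3 - k^2 - 4*k + 4) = (k - 5)*(k - 1)*(k^2 - 4) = (k - 5)*(k - 1)*(k + 2)*(k - 2)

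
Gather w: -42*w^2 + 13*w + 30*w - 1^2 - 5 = -42*w^2 + 43*w - 6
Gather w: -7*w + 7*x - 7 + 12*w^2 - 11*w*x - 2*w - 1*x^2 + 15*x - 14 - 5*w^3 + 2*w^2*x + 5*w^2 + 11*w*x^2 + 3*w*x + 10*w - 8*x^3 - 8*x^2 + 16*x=-5*w^3 + w^2*(2*x + 17) + w*(11*x^2 - 8*x + 1) - 8*x^3 - 9*x^2 + 38*x - 21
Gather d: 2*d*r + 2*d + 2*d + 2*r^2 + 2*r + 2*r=d*(2*r + 4) + 2*r^2 + 4*r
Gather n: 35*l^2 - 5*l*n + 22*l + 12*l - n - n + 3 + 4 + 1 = 35*l^2 + 34*l + n*(-5*l - 2) + 8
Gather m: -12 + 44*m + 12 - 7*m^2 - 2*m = -7*m^2 + 42*m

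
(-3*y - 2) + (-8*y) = -11*y - 2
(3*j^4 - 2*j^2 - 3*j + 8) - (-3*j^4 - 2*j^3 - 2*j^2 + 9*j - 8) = 6*j^4 + 2*j^3 - 12*j + 16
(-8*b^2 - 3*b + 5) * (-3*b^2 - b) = 24*b^4 + 17*b^3 - 12*b^2 - 5*b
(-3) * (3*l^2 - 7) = 21 - 9*l^2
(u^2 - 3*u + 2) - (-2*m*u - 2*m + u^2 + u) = 2*m*u + 2*m - 4*u + 2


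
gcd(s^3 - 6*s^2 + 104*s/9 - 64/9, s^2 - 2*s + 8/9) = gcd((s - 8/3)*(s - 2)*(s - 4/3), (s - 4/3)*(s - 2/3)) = s - 4/3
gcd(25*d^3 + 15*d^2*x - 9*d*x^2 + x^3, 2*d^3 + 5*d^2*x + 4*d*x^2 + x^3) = d + x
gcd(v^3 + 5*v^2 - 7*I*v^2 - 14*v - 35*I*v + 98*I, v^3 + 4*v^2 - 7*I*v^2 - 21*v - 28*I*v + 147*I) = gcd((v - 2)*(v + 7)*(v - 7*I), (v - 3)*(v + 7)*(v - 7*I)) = v^2 + v*(7 - 7*I) - 49*I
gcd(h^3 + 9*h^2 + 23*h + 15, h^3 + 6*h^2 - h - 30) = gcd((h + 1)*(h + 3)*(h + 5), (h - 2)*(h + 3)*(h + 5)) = h^2 + 8*h + 15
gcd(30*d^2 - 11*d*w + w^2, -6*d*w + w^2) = -6*d + w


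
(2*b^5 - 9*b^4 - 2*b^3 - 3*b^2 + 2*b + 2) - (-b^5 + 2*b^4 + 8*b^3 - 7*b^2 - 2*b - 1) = 3*b^5 - 11*b^4 - 10*b^3 + 4*b^2 + 4*b + 3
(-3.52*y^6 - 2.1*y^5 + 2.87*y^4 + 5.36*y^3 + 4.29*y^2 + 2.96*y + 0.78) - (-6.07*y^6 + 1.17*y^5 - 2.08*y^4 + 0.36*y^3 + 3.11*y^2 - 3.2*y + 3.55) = 2.55*y^6 - 3.27*y^5 + 4.95*y^4 + 5.0*y^3 + 1.18*y^2 + 6.16*y - 2.77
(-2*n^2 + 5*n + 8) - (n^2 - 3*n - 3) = -3*n^2 + 8*n + 11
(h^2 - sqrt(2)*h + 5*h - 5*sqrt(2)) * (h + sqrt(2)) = h^3 + 5*h^2 - 2*h - 10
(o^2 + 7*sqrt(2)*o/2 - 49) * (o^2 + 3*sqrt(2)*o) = o^4 + 13*sqrt(2)*o^3/2 - 28*o^2 - 147*sqrt(2)*o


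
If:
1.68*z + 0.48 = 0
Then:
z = -0.29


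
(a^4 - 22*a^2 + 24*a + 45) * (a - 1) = a^5 - a^4 - 22*a^3 + 46*a^2 + 21*a - 45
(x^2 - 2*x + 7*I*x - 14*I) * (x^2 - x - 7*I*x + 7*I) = x^4 - 3*x^3 + 51*x^2 - 147*x + 98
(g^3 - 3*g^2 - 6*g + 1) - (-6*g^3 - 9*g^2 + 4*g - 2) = 7*g^3 + 6*g^2 - 10*g + 3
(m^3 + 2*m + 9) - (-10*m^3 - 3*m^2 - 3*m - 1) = 11*m^3 + 3*m^2 + 5*m + 10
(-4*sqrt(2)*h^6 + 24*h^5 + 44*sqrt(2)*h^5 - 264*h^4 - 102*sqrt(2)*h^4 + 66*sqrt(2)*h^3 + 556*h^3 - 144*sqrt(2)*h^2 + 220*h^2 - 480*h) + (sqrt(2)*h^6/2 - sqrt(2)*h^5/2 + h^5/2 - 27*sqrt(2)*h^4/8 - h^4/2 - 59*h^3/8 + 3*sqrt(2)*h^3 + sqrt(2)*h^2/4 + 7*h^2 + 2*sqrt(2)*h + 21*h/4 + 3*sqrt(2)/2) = -7*sqrt(2)*h^6/2 + 49*h^5/2 + 87*sqrt(2)*h^5/2 - 529*h^4/2 - 843*sqrt(2)*h^4/8 + 69*sqrt(2)*h^3 + 4389*h^3/8 - 575*sqrt(2)*h^2/4 + 227*h^2 - 1899*h/4 + 2*sqrt(2)*h + 3*sqrt(2)/2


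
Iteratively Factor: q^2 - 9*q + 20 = (q - 4)*(q - 5)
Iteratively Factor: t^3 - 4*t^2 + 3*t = (t - 3)*(t^2 - t) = t*(t - 3)*(t - 1)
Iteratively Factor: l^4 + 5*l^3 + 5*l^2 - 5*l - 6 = (l + 2)*(l^3 + 3*l^2 - l - 3) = (l - 1)*(l + 2)*(l^2 + 4*l + 3) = (l - 1)*(l + 2)*(l + 3)*(l + 1)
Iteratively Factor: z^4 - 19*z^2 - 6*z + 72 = (z - 4)*(z^3 + 4*z^2 - 3*z - 18) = (z - 4)*(z + 3)*(z^2 + z - 6) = (z - 4)*(z - 2)*(z + 3)*(z + 3)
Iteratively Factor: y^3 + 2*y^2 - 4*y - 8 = (y + 2)*(y^2 - 4) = (y - 2)*(y + 2)*(y + 2)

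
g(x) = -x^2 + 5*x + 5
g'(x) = 5 - 2*x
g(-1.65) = -5.97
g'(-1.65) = 8.30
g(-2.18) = -10.65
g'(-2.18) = 9.36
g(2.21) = 11.17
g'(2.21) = 0.58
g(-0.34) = 3.18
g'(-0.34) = 5.68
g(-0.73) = 0.82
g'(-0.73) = 6.46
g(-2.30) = -11.79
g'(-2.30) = 9.60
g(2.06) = 11.06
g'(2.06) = 0.88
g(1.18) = 9.51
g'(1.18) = 2.64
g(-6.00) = -61.00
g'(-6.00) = 17.00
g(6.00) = -1.00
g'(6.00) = -7.00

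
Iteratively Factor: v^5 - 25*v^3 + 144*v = (v - 3)*(v^4 + 3*v^3 - 16*v^2 - 48*v) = (v - 4)*(v - 3)*(v^3 + 7*v^2 + 12*v) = (v - 4)*(v - 3)*(v + 4)*(v^2 + 3*v) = (v - 4)*(v - 3)*(v + 3)*(v + 4)*(v)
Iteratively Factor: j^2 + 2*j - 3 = (j + 3)*(j - 1)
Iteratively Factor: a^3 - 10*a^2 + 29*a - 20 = (a - 5)*(a^2 - 5*a + 4) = (a - 5)*(a - 1)*(a - 4)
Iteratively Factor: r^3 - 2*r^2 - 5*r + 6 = (r - 3)*(r^2 + r - 2) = (r - 3)*(r - 1)*(r + 2)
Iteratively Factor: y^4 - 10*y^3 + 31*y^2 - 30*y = (y - 5)*(y^3 - 5*y^2 + 6*y) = (y - 5)*(y - 2)*(y^2 - 3*y) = y*(y - 5)*(y - 2)*(y - 3)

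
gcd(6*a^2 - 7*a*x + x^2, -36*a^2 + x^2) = -6*a + x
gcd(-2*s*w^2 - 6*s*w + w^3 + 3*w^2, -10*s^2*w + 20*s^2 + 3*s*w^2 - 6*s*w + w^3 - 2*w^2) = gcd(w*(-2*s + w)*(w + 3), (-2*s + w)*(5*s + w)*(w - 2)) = 2*s - w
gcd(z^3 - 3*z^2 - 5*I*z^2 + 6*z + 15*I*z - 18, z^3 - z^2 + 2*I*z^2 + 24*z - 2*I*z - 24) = 1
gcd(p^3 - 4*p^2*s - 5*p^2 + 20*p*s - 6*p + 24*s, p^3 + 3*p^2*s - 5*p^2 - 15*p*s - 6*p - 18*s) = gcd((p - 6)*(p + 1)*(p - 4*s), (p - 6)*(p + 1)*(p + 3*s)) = p^2 - 5*p - 6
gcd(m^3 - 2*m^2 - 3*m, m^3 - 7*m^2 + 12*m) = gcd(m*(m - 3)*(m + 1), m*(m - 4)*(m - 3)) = m^2 - 3*m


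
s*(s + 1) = s^2 + s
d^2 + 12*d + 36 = (d + 6)^2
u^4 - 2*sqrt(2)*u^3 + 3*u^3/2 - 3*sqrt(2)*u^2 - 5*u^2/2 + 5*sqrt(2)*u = u*(u - 1)*(u + 5/2)*(u - 2*sqrt(2))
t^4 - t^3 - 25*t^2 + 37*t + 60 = (t - 4)*(t - 3)*(t + 1)*(t + 5)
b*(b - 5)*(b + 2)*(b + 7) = b^4 + 4*b^3 - 31*b^2 - 70*b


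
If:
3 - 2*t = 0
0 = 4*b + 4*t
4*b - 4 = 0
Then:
No Solution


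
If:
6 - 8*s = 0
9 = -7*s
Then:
No Solution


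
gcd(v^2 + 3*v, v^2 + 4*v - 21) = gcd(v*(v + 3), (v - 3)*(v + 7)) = 1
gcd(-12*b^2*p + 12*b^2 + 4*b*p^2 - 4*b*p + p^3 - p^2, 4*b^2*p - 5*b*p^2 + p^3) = 1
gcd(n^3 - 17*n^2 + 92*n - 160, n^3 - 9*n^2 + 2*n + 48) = n - 8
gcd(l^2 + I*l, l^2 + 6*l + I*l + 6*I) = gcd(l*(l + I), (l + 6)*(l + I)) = l + I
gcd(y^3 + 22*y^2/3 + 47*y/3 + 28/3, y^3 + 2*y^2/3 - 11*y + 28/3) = y + 4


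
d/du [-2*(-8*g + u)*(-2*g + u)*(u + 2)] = -32*g^2 + 40*g*u + 40*g - 6*u^2 - 8*u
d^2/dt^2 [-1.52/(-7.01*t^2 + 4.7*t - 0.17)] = (-149.385904*t^2 + 100.15888*t + 1.52*(14.02*t - 4.7)*(28.04*t - 9.4) - 3.622768)/(7.01*t^2 - 4.7*t + 0.17)^3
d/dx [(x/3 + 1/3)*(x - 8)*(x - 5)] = x^2 - 8*x + 9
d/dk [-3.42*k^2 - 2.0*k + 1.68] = -6.84*k - 2.0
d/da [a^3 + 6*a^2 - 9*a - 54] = 3*a^2 + 12*a - 9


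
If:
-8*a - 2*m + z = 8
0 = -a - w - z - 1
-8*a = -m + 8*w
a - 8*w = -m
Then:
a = 0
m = -72/17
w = -9/17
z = -8/17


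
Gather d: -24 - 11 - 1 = -36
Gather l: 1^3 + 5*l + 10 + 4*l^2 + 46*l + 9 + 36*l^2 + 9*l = 40*l^2 + 60*l + 20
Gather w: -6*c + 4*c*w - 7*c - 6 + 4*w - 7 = -13*c + w*(4*c + 4) - 13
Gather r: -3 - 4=-7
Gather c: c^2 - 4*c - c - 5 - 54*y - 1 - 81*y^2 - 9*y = c^2 - 5*c - 81*y^2 - 63*y - 6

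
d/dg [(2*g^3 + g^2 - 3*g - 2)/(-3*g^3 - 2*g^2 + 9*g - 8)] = (-g^4 + 18*g^3 - 63*g^2 - 24*g + 42)/(9*g^6 + 12*g^5 - 50*g^4 + 12*g^3 + 113*g^2 - 144*g + 64)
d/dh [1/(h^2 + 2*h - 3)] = 2*(-h - 1)/(h^2 + 2*h - 3)^2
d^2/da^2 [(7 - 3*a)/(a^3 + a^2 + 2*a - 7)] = 2*(-(3*a - 7)*(3*a^2 + 2*a + 2)^2 + (9*a^2 + 6*a + (3*a - 7)*(3*a + 1) + 6)*(a^3 + a^2 + 2*a - 7))/(a^3 + a^2 + 2*a - 7)^3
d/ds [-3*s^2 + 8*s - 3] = 8 - 6*s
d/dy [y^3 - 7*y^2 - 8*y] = 3*y^2 - 14*y - 8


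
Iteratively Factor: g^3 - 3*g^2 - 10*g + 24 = (g + 3)*(g^2 - 6*g + 8) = (g - 2)*(g + 3)*(g - 4)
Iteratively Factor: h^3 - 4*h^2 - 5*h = (h)*(h^2 - 4*h - 5) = h*(h - 5)*(h + 1)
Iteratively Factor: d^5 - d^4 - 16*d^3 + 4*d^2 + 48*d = (d + 3)*(d^4 - 4*d^3 - 4*d^2 + 16*d) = (d - 4)*(d + 3)*(d^3 - 4*d) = d*(d - 4)*(d + 3)*(d^2 - 4) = d*(d - 4)*(d - 2)*(d + 3)*(d + 2)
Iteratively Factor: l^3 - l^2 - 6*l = (l + 2)*(l^2 - 3*l) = l*(l + 2)*(l - 3)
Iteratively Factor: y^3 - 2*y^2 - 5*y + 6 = (y - 1)*(y^2 - y - 6) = (y - 3)*(y - 1)*(y + 2)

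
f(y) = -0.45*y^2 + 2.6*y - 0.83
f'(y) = 2.6 - 0.9*y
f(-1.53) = -5.86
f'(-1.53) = 3.98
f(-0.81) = -3.23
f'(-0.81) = 3.33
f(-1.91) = -7.44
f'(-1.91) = 4.32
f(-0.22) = -1.42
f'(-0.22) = 2.80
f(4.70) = 1.45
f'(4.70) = -1.63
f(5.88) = -1.10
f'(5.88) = -2.69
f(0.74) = 0.85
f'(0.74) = 1.93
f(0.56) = 0.48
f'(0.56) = 2.10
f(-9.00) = -60.68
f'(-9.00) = 10.70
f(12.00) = -34.43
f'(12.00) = -8.20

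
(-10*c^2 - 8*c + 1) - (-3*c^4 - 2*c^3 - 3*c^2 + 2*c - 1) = 3*c^4 + 2*c^3 - 7*c^2 - 10*c + 2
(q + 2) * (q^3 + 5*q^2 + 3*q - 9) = q^4 + 7*q^3 + 13*q^2 - 3*q - 18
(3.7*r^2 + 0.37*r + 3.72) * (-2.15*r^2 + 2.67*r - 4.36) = -7.955*r^4 + 9.0835*r^3 - 23.1421*r^2 + 8.3192*r - 16.2192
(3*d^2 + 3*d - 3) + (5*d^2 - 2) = 8*d^2 + 3*d - 5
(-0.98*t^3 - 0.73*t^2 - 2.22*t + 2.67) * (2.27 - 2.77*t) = 2.7146*t^4 - 0.2025*t^3 + 4.4923*t^2 - 12.4353*t + 6.0609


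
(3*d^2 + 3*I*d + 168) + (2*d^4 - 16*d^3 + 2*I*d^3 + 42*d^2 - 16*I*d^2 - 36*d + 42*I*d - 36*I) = 2*d^4 - 16*d^3 + 2*I*d^3 + 45*d^2 - 16*I*d^2 - 36*d + 45*I*d + 168 - 36*I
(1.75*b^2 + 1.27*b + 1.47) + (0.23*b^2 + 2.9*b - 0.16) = 1.98*b^2 + 4.17*b + 1.31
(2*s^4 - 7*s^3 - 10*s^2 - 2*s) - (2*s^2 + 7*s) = 2*s^4 - 7*s^3 - 12*s^2 - 9*s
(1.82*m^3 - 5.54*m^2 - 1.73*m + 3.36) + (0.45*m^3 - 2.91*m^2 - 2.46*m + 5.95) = 2.27*m^3 - 8.45*m^2 - 4.19*m + 9.31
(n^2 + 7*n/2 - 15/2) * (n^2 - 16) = n^4 + 7*n^3/2 - 47*n^2/2 - 56*n + 120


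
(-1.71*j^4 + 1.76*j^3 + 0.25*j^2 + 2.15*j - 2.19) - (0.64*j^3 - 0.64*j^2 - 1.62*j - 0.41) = -1.71*j^4 + 1.12*j^3 + 0.89*j^2 + 3.77*j - 1.78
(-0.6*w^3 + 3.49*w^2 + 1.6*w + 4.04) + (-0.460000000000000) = -0.6*w^3 + 3.49*w^2 + 1.6*w + 3.58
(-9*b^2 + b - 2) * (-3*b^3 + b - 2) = 27*b^5 - 3*b^4 - 3*b^3 + 19*b^2 - 4*b + 4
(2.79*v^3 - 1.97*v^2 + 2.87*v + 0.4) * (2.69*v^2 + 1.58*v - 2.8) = 7.5051*v^5 - 0.8911*v^4 - 3.2043*v^3 + 11.1266*v^2 - 7.404*v - 1.12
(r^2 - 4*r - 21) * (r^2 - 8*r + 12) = r^4 - 12*r^3 + 23*r^2 + 120*r - 252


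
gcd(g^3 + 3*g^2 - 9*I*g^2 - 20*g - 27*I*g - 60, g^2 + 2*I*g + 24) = g - 4*I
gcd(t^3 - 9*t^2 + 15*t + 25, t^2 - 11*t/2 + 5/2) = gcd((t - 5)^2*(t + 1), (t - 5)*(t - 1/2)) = t - 5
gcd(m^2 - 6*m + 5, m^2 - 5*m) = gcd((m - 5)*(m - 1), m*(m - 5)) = m - 5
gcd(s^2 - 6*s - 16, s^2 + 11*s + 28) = 1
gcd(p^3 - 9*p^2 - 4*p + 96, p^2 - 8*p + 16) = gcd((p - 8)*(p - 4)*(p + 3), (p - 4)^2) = p - 4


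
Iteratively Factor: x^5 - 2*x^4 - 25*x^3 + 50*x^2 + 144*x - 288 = (x - 2)*(x^4 - 25*x^2 + 144) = (x - 4)*(x - 2)*(x^3 + 4*x^2 - 9*x - 36) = (x - 4)*(x - 3)*(x - 2)*(x^2 + 7*x + 12) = (x - 4)*(x - 3)*(x - 2)*(x + 3)*(x + 4)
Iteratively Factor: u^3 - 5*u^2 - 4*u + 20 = (u - 2)*(u^2 - 3*u - 10) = (u - 2)*(u + 2)*(u - 5)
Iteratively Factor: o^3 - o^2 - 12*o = (o + 3)*(o^2 - 4*o) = o*(o + 3)*(o - 4)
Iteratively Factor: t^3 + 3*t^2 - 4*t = (t + 4)*(t^2 - t) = (t - 1)*(t + 4)*(t)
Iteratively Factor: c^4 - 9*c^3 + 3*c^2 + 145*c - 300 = (c - 5)*(c^3 - 4*c^2 - 17*c + 60) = (c - 5)^2*(c^2 + c - 12) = (c - 5)^2*(c - 3)*(c + 4)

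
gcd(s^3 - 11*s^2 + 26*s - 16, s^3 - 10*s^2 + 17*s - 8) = s^2 - 9*s + 8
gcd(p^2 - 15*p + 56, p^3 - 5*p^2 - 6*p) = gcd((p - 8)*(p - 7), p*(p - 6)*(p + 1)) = 1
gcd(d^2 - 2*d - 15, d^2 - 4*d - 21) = d + 3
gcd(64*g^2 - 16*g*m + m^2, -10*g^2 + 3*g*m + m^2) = 1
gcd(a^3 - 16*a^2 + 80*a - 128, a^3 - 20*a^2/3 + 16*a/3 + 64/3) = a^2 - 8*a + 16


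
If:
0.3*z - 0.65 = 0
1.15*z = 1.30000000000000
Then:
No Solution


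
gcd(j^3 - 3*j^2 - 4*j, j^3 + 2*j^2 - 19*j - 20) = j^2 - 3*j - 4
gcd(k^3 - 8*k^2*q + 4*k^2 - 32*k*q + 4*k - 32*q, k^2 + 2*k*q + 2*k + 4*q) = k + 2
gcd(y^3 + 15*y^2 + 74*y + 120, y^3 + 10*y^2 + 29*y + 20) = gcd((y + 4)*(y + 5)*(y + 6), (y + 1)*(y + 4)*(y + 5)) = y^2 + 9*y + 20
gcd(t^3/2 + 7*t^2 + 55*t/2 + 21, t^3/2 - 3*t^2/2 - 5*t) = 1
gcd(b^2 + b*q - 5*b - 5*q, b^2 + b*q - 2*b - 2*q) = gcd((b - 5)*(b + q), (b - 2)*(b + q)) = b + q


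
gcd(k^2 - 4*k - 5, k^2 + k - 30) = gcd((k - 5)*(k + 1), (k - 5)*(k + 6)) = k - 5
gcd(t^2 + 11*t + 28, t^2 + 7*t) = t + 7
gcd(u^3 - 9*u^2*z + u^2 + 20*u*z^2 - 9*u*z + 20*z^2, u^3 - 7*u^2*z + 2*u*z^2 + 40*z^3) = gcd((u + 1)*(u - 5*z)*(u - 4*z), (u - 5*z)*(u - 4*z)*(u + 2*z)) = u^2 - 9*u*z + 20*z^2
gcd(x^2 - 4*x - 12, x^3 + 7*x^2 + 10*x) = x + 2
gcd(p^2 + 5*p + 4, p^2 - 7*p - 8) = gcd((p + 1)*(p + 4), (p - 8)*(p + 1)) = p + 1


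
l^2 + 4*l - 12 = (l - 2)*(l + 6)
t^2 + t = t*(t + 1)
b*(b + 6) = b^2 + 6*b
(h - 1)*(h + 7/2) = h^2 + 5*h/2 - 7/2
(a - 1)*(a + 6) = a^2 + 5*a - 6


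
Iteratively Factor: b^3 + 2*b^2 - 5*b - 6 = (b + 3)*(b^2 - b - 2) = (b + 1)*(b + 3)*(b - 2)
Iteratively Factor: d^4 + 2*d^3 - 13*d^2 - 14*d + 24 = (d - 1)*(d^3 + 3*d^2 - 10*d - 24) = (d - 1)*(d + 2)*(d^2 + d - 12) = (d - 3)*(d - 1)*(d + 2)*(d + 4)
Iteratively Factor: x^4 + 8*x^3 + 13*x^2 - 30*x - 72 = (x + 3)*(x^3 + 5*x^2 - 2*x - 24) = (x + 3)*(x + 4)*(x^2 + x - 6) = (x + 3)^2*(x + 4)*(x - 2)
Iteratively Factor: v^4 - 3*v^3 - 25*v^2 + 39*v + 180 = (v - 4)*(v^3 + v^2 - 21*v - 45) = (v - 4)*(v + 3)*(v^2 - 2*v - 15) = (v - 5)*(v - 4)*(v + 3)*(v + 3)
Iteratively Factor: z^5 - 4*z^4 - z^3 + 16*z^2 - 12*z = (z)*(z^4 - 4*z^3 - z^2 + 16*z - 12) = z*(z - 2)*(z^3 - 2*z^2 - 5*z + 6) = z*(z - 3)*(z - 2)*(z^2 + z - 2) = z*(z - 3)*(z - 2)*(z - 1)*(z + 2)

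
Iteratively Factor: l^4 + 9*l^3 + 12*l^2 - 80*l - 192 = (l + 4)*(l^3 + 5*l^2 - 8*l - 48) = (l - 3)*(l + 4)*(l^2 + 8*l + 16) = (l - 3)*(l + 4)^2*(l + 4)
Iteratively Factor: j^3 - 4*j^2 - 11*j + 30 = (j - 5)*(j^2 + j - 6) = (j - 5)*(j - 2)*(j + 3)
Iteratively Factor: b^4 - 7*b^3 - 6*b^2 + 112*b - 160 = (b - 2)*(b^3 - 5*b^2 - 16*b + 80) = (b - 2)*(b + 4)*(b^2 - 9*b + 20) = (b - 5)*(b - 2)*(b + 4)*(b - 4)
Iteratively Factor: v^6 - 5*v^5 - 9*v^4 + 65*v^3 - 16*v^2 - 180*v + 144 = (v + 3)*(v^5 - 8*v^4 + 15*v^3 + 20*v^2 - 76*v + 48) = (v - 2)*(v + 3)*(v^4 - 6*v^3 + 3*v^2 + 26*v - 24) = (v - 3)*(v - 2)*(v + 3)*(v^3 - 3*v^2 - 6*v + 8) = (v - 3)*(v - 2)*(v + 2)*(v + 3)*(v^2 - 5*v + 4) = (v - 4)*(v - 3)*(v - 2)*(v + 2)*(v + 3)*(v - 1)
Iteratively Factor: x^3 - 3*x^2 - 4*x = (x + 1)*(x^2 - 4*x) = x*(x + 1)*(x - 4)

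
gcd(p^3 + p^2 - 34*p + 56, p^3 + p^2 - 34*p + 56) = p^3 + p^2 - 34*p + 56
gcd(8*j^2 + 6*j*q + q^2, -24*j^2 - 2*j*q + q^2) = 4*j + q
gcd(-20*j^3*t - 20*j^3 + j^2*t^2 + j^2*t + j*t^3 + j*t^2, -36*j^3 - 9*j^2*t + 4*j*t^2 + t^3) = 1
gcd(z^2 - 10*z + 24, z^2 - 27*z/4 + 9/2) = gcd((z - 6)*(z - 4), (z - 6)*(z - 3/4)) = z - 6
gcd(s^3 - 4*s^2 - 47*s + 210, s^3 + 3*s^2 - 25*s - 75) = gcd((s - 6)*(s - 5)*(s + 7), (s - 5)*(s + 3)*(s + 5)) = s - 5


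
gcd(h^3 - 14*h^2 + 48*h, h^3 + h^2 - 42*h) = h^2 - 6*h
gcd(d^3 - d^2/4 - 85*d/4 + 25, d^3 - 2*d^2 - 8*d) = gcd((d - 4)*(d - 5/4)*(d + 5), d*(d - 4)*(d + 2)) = d - 4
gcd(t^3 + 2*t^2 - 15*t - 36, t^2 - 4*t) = t - 4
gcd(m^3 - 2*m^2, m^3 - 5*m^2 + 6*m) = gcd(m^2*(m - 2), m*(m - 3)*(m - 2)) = m^2 - 2*m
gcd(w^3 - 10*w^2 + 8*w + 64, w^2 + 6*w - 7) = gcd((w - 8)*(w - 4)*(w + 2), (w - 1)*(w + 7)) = 1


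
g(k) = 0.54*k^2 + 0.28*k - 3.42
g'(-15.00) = -15.92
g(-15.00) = 113.88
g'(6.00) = 6.76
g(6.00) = 17.70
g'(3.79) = 4.37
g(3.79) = 5.40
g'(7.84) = 8.75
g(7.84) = 31.97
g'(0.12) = 0.41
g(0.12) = -3.38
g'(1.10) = 1.47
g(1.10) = -2.46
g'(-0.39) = -0.14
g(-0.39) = -3.45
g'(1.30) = 1.68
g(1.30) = -2.14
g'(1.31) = 1.69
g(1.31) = -2.13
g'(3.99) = 4.59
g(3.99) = 6.29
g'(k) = 1.08*k + 0.28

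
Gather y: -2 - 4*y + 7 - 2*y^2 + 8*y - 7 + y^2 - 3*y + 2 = -y^2 + y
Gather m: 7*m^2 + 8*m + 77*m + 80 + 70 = 7*m^2 + 85*m + 150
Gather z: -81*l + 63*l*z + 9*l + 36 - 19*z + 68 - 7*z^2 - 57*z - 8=-72*l - 7*z^2 + z*(63*l - 76) + 96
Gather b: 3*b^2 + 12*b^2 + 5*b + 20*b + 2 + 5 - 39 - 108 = 15*b^2 + 25*b - 140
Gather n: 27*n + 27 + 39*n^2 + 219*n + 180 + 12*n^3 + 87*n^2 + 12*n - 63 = 12*n^3 + 126*n^2 + 258*n + 144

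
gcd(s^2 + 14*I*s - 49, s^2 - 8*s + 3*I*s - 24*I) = 1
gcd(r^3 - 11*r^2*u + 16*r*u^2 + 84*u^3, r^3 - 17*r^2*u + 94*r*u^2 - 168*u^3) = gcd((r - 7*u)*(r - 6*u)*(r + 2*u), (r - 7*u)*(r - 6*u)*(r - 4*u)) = r^2 - 13*r*u + 42*u^2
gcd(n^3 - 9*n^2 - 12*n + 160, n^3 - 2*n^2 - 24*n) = n + 4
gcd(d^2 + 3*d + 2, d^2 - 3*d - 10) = d + 2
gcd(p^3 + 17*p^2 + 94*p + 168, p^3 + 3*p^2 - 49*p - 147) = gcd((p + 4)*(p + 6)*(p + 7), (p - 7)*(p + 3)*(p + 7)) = p + 7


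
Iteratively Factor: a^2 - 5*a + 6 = (a - 3)*(a - 2)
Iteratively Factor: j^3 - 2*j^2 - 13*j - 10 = (j + 2)*(j^2 - 4*j - 5) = (j - 5)*(j + 2)*(j + 1)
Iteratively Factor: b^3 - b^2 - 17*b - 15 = (b + 1)*(b^2 - 2*b - 15) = (b + 1)*(b + 3)*(b - 5)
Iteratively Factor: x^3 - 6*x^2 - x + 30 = (x + 2)*(x^2 - 8*x + 15) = (x - 5)*(x + 2)*(x - 3)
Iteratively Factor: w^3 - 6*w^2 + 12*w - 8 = (w - 2)*(w^2 - 4*w + 4) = (w - 2)^2*(w - 2)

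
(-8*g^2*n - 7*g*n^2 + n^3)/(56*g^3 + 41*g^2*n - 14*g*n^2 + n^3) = -n/(7*g - n)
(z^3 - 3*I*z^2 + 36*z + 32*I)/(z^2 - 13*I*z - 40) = (z^2 + 5*I*z - 4)/(z - 5*I)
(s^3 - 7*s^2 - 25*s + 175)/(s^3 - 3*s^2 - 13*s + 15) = (s^2 - 2*s - 35)/(s^2 + 2*s - 3)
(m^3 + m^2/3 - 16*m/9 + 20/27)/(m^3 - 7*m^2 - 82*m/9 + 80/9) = (m - 2/3)/(m - 8)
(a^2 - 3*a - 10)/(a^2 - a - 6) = (a - 5)/(a - 3)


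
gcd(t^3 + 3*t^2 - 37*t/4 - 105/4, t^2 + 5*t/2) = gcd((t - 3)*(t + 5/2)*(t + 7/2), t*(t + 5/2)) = t + 5/2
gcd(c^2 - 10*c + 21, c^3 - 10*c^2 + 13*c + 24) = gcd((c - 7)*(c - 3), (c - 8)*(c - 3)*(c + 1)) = c - 3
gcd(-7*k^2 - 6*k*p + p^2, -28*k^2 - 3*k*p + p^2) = -7*k + p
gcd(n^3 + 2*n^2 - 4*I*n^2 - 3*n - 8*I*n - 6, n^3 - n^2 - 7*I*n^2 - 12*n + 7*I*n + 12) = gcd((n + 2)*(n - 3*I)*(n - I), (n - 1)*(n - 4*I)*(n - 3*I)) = n - 3*I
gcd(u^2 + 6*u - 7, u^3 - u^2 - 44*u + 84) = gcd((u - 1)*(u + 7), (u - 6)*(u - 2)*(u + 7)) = u + 7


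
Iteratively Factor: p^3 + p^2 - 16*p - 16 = (p + 4)*(p^2 - 3*p - 4) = (p + 1)*(p + 4)*(p - 4)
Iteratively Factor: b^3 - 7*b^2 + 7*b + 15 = (b - 5)*(b^2 - 2*b - 3) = (b - 5)*(b - 3)*(b + 1)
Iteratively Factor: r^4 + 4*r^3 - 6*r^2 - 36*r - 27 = (r + 1)*(r^3 + 3*r^2 - 9*r - 27) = (r + 1)*(r + 3)*(r^2 - 9) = (r + 1)*(r + 3)^2*(r - 3)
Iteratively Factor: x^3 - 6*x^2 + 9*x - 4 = (x - 4)*(x^2 - 2*x + 1) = (x - 4)*(x - 1)*(x - 1)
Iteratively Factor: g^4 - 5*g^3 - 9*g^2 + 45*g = (g - 5)*(g^3 - 9*g) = (g - 5)*(g - 3)*(g^2 + 3*g) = (g - 5)*(g - 3)*(g + 3)*(g)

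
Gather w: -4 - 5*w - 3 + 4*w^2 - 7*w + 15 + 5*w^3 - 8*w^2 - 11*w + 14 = 5*w^3 - 4*w^2 - 23*w + 22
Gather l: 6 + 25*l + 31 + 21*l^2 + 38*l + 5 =21*l^2 + 63*l + 42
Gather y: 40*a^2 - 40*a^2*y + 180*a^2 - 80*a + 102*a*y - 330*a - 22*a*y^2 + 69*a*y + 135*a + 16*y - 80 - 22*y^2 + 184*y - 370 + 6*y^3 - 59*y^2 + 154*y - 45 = 220*a^2 - 275*a + 6*y^3 + y^2*(-22*a - 81) + y*(-40*a^2 + 171*a + 354) - 495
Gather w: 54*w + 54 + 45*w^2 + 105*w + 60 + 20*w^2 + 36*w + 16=65*w^2 + 195*w + 130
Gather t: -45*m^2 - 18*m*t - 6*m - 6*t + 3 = -45*m^2 - 6*m + t*(-18*m - 6) + 3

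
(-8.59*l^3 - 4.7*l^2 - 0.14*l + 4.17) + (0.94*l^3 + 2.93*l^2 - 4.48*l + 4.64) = -7.65*l^3 - 1.77*l^2 - 4.62*l + 8.81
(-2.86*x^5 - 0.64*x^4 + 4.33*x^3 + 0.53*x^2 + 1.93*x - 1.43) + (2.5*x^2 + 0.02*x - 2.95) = -2.86*x^5 - 0.64*x^4 + 4.33*x^3 + 3.03*x^2 + 1.95*x - 4.38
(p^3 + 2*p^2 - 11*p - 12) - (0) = p^3 + 2*p^2 - 11*p - 12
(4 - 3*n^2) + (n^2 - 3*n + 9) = -2*n^2 - 3*n + 13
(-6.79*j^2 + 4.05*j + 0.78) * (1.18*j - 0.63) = -8.0122*j^3 + 9.0567*j^2 - 1.6311*j - 0.4914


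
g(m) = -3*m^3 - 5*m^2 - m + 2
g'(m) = -9*m^2 - 10*m - 1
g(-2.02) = 8.35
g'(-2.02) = -17.52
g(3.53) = -195.80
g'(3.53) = -148.45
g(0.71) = -2.30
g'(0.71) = -12.64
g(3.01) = -128.12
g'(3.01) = -112.64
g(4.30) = -333.27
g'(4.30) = -210.41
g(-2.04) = 8.70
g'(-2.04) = -18.05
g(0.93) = -5.67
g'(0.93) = -18.08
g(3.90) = -255.91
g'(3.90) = -176.89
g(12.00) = -5914.00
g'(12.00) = -1417.00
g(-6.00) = 476.00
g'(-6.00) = -265.00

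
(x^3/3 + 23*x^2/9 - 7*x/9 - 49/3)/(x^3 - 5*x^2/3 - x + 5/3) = (3*x^3 + 23*x^2 - 7*x - 147)/(3*(3*x^3 - 5*x^2 - 3*x + 5))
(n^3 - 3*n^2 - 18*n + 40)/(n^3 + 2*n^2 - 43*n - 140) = (n^2 - 7*n + 10)/(n^2 - 2*n - 35)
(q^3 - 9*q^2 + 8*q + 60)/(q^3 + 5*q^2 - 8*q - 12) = (q^3 - 9*q^2 + 8*q + 60)/(q^3 + 5*q^2 - 8*q - 12)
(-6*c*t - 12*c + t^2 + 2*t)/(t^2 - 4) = (-6*c + t)/(t - 2)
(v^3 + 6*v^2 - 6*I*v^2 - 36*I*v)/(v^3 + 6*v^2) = (v - 6*I)/v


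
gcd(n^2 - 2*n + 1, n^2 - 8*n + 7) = n - 1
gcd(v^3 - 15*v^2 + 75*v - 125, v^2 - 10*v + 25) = v^2 - 10*v + 25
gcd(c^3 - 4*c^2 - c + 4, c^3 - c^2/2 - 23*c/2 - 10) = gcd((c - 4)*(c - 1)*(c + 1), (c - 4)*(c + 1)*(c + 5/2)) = c^2 - 3*c - 4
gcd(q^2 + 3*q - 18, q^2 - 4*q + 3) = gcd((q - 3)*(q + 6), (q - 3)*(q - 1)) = q - 3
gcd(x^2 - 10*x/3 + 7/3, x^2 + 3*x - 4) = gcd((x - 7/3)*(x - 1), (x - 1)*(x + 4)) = x - 1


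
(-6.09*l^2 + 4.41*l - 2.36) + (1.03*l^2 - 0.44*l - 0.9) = -5.06*l^2 + 3.97*l - 3.26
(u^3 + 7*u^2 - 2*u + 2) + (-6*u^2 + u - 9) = u^3 + u^2 - u - 7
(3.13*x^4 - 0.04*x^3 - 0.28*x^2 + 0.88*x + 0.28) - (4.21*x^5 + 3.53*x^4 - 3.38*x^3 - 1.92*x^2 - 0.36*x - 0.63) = -4.21*x^5 - 0.4*x^4 + 3.34*x^3 + 1.64*x^2 + 1.24*x + 0.91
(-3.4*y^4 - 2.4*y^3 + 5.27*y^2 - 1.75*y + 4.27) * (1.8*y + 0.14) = -6.12*y^5 - 4.796*y^4 + 9.15*y^3 - 2.4122*y^2 + 7.441*y + 0.5978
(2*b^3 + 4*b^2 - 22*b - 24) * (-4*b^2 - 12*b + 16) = -8*b^5 - 40*b^4 + 72*b^3 + 424*b^2 - 64*b - 384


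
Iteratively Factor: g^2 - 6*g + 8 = (g - 4)*(g - 2)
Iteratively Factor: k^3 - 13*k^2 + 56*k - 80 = (k - 4)*(k^2 - 9*k + 20) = (k - 4)^2*(k - 5)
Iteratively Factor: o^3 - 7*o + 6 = (o + 3)*(o^2 - 3*o + 2) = (o - 2)*(o + 3)*(o - 1)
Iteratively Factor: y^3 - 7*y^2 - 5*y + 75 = (y - 5)*(y^2 - 2*y - 15) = (y - 5)^2*(y + 3)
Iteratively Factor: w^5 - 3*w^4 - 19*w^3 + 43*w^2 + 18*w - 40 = (w + 4)*(w^4 - 7*w^3 + 9*w^2 + 7*w - 10) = (w - 5)*(w + 4)*(w^3 - 2*w^2 - w + 2) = (w - 5)*(w + 1)*(w + 4)*(w^2 - 3*w + 2) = (w - 5)*(w - 1)*(w + 1)*(w + 4)*(w - 2)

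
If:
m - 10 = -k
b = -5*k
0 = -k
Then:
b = 0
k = 0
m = 10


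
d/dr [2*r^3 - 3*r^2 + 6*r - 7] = 6*r^2 - 6*r + 6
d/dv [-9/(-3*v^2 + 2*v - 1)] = 18*(1 - 3*v)/(3*v^2 - 2*v + 1)^2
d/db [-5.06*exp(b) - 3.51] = -5.06*exp(b)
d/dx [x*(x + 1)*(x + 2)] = 3*x^2 + 6*x + 2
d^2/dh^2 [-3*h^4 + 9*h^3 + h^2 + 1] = -36*h^2 + 54*h + 2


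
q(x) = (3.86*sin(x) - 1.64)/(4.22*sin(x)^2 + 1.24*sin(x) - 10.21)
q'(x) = (-8.44*sin(x)*cos(x) - 1.24*cos(x))*(3.86*sin(x) - 1.64)/(4.22*sin(x)^2 + 1.24*sin(x) - 10.21)^2 + 3.86*cos(x)/(4.22*sin(x)^2 + 1.24*sin(x) - 10.21) = (-16.2892*sin(x)^2 + 13.8416*sin(x) - 37.377)*cos(x)/(17.8084*sin(x)^4 + 10.4656*sin(x)^3 - 84.6348*sin(x)^2 - 25.3208*sin(x) + 104.2441)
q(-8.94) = 0.35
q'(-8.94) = 0.43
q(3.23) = 0.19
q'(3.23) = 0.36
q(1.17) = -0.35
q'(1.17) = -0.50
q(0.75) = -0.13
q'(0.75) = -0.47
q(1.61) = -0.47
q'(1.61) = 0.07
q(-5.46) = -0.17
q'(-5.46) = -0.49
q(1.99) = -0.34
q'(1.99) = 0.51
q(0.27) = 0.06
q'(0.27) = -0.37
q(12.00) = 0.38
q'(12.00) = -0.45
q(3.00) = 0.11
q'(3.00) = 0.36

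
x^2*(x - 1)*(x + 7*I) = x^4 - x^3 + 7*I*x^3 - 7*I*x^2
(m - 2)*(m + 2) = m^2 - 4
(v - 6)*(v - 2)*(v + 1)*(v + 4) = v^4 - 3*v^3 - 24*v^2 + 28*v + 48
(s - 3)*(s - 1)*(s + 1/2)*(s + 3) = s^4 - s^3/2 - 19*s^2/2 + 9*s/2 + 9/2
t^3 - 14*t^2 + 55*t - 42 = (t - 7)*(t - 6)*(t - 1)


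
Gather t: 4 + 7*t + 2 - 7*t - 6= 0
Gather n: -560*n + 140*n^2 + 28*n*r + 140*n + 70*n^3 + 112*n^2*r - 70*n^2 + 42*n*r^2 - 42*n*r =70*n^3 + n^2*(112*r + 70) + n*(42*r^2 - 14*r - 420)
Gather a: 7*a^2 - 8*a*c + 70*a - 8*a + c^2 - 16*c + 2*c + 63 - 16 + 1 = 7*a^2 + a*(62 - 8*c) + c^2 - 14*c + 48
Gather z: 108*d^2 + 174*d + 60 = 108*d^2 + 174*d + 60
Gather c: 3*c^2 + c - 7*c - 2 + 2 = 3*c^2 - 6*c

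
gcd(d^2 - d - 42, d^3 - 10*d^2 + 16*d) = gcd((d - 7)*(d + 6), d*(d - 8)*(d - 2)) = 1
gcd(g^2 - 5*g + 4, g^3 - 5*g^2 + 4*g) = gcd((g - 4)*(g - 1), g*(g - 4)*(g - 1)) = g^2 - 5*g + 4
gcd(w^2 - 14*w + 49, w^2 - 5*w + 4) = 1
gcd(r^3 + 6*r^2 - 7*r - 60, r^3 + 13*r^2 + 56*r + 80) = r^2 + 9*r + 20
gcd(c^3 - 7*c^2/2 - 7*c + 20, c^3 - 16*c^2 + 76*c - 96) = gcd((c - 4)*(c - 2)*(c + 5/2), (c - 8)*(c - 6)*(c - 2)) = c - 2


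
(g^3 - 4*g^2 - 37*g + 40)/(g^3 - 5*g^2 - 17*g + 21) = (g^2 - 3*g - 40)/(g^2 - 4*g - 21)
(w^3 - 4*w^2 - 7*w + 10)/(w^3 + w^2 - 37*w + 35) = (w + 2)/(w + 7)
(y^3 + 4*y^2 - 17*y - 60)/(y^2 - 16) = (y^2 + 8*y + 15)/(y + 4)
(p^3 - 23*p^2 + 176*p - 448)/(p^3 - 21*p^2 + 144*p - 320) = (p - 7)/(p - 5)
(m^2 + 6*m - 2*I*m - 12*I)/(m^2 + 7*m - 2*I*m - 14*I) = (m + 6)/(m + 7)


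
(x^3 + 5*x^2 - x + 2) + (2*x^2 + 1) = x^3 + 7*x^2 - x + 3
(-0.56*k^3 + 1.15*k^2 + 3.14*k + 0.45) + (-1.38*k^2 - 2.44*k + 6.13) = -0.56*k^3 - 0.23*k^2 + 0.7*k + 6.58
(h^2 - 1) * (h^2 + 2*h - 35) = h^4 + 2*h^3 - 36*h^2 - 2*h + 35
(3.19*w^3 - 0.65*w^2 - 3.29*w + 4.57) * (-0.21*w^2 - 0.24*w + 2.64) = -0.6699*w^5 - 0.6291*w^4 + 9.2685*w^3 - 1.8861*w^2 - 9.7824*w + 12.0648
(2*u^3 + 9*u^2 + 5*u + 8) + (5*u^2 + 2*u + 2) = 2*u^3 + 14*u^2 + 7*u + 10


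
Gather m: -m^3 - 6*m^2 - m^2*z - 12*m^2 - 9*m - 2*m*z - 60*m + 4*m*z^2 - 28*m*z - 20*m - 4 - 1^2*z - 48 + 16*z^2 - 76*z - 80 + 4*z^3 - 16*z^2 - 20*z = -m^3 + m^2*(-z - 18) + m*(4*z^2 - 30*z - 89) + 4*z^3 - 97*z - 132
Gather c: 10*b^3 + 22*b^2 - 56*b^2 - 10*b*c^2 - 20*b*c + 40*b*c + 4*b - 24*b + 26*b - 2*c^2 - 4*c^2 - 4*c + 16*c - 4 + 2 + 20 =10*b^3 - 34*b^2 + 6*b + c^2*(-10*b - 6) + c*(20*b + 12) + 18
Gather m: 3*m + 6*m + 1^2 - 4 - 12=9*m - 15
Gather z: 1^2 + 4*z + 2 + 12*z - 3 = 16*z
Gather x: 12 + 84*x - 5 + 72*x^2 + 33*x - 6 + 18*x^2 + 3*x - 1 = 90*x^2 + 120*x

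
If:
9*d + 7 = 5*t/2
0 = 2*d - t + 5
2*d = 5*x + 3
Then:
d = 11/8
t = 31/4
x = -1/20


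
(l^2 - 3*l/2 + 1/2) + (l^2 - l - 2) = 2*l^2 - 5*l/2 - 3/2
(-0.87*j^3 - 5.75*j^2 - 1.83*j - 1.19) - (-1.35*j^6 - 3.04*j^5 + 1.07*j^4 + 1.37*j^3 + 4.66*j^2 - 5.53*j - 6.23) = 1.35*j^6 + 3.04*j^5 - 1.07*j^4 - 2.24*j^3 - 10.41*j^2 + 3.7*j + 5.04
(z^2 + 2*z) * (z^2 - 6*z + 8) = z^4 - 4*z^3 - 4*z^2 + 16*z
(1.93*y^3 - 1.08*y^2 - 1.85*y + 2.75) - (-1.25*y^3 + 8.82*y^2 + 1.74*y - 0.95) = 3.18*y^3 - 9.9*y^2 - 3.59*y + 3.7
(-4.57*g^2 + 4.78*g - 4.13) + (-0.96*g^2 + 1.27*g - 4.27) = -5.53*g^2 + 6.05*g - 8.4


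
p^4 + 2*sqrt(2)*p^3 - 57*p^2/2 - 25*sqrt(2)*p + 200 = (p - 5*sqrt(2)/2)*(p - 2*sqrt(2))*(p + 5*sqrt(2)/2)*(p + 4*sqrt(2))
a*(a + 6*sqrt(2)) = a^2 + 6*sqrt(2)*a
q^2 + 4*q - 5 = (q - 1)*(q + 5)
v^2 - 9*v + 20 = (v - 5)*(v - 4)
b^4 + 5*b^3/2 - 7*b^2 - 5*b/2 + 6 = (b - 3/2)*(b - 1)*(b + 1)*(b + 4)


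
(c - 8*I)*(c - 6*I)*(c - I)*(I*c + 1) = I*c^4 + 16*c^3 - 77*I*c^2 - 110*c + 48*I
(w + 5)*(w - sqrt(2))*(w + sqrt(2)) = w^3 + 5*w^2 - 2*w - 10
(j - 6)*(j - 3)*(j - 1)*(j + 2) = j^4 - 8*j^3 + 7*j^2 + 36*j - 36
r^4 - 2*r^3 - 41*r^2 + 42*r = r*(r - 7)*(r - 1)*(r + 6)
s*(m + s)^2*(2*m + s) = 2*m^3*s + 5*m^2*s^2 + 4*m*s^3 + s^4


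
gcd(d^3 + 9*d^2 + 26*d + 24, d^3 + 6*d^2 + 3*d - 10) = d + 2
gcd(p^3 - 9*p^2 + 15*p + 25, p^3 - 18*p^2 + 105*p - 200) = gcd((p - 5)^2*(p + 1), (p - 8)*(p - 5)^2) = p^2 - 10*p + 25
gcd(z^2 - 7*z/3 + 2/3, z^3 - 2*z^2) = z - 2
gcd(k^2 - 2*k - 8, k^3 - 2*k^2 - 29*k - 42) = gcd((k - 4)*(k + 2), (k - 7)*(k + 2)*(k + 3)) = k + 2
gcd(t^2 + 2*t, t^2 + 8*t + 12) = t + 2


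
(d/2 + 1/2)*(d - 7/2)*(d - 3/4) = d^3/2 - 13*d^2/8 - 13*d/16 + 21/16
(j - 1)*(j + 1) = j^2 - 1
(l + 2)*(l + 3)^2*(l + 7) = l^4 + 15*l^3 + 77*l^2 + 165*l + 126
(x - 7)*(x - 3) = x^2 - 10*x + 21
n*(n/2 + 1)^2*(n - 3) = n^4/4 + n^3/4 - 2*n^2 - 3*n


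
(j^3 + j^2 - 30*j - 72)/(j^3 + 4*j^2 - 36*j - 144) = (j + 3)/(j + 6)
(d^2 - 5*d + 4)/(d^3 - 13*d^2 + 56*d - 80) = (d - 1)/(d^2 - 9*d + 20)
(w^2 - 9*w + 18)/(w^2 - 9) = (w - 6)/(w + 3)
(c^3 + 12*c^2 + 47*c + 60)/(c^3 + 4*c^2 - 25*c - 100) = (c + 3)/(c - 5)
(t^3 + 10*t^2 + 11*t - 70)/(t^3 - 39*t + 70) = (t + 5)/(t - 5)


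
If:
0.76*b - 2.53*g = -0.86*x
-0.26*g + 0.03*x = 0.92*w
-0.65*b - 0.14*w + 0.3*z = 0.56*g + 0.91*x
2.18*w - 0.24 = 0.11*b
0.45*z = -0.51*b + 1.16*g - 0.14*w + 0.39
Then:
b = -1.99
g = 0.25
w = 0.01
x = 2.51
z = 3.77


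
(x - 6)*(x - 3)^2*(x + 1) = x^4 - 11*x^3 + 33*x^2 - 9*x - 54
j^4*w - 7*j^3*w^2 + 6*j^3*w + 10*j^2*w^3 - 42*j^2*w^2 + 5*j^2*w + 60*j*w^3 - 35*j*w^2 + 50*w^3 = (j + 5)*(j - 5*w)*(j - 2*w)*(j*w + w)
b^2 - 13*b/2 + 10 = (b - 4)*(b - 5/2)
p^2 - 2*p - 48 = (p - 8)*(p + 6)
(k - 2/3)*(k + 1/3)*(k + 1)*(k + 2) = k^4 + 8*k^3/3 + 7*k^2/9 - 4*k/3 - 4/9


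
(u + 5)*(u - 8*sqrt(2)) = u^2 - 8*sqrt(2)*u + 5*u - 40*sqrt(2)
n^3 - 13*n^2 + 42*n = n*(n - 7)*(n - 6)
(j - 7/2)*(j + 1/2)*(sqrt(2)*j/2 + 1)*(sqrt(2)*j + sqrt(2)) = j^4 - 2*j^3 + sqrt(2)*j^3 - 19*j^2/4 - 2*sqrt(2)*j^2 - 19*sqrt(2)*j/4 - 7*j/4 - 7*sqrt(2)/4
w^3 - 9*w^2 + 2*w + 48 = (w - 8)*(w - 3)*(w + 2)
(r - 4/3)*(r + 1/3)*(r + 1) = r^3 - 13*r/9 - 4/9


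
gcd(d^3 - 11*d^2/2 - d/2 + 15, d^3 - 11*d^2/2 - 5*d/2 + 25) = d - 5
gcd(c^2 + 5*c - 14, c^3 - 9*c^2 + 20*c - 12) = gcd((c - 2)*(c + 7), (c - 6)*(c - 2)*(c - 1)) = c - 2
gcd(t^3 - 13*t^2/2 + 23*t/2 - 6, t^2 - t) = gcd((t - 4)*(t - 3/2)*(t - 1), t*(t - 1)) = t - 1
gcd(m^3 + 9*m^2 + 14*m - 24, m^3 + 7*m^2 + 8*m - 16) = m^2 + 3*m - 4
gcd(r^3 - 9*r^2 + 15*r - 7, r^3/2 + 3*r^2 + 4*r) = 1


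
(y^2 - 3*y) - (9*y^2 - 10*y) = -8*y^2 + 7*y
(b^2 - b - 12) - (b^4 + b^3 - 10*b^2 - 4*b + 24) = -b^4 - b^3 + 11*b^2 + 3*b - 36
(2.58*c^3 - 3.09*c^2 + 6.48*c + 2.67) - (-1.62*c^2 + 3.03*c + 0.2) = 2.58*c^3 - 1.47*c^2 + 3.45*c + 2.47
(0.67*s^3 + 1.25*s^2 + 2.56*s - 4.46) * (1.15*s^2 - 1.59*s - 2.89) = 0.7705*s^5 + 0.3722*s^4 - 0.9798*s^3 - 12.8119*s^2 - 0.307*s + 12.8894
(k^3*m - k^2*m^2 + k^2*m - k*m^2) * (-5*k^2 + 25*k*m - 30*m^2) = -5*k^5*m + 30*k^4*m^2 - 5*k^4*m - 55*k^3*m^3 + 30*k^3*m^2 + 30*k^2*m^4 - 55*k^2*m^3 + 30*k*m^4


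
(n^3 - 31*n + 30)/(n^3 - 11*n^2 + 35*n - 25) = (n + 6)/(n - 5)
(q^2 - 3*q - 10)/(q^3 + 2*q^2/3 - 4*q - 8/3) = 3*(q - 5)/(3*q^2 - 4*q - 4)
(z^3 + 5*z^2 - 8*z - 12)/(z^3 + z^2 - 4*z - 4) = (z + 6)/(z + 2)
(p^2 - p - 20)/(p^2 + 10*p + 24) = (p - 5)/(p + 6)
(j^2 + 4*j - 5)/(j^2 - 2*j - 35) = (j - 1)/(j - 7)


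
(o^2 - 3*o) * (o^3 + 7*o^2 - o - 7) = o^5 + 4*o^4 - 22*o^3 - 4*o^2 + 21*o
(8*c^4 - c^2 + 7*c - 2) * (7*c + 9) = 56*c^5 + 72*c^4 - 7*c^3 + 40*c^2 + 49*c - 18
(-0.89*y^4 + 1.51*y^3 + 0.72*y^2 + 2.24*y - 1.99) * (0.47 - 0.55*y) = 0.4895*y^5 - 1.2488*y^4 + 0.3137*y^3 - 0.8936*y^2 + 2.1473*y - 0.9353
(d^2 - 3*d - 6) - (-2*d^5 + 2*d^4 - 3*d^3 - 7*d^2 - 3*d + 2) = 2*d^5 - 2*d^4 + 3*d^3 + 8*d^2 - 8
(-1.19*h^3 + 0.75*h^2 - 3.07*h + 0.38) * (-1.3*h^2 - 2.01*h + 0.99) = 1.547*h^5 + 1.4169*h^4 + 1.3054*h^3 + 6.4192*h^2 - 3.8031*h + 0.3762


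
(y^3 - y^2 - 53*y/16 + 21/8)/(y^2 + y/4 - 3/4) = (4*y^2 - y - 14)/(4*(y + 1))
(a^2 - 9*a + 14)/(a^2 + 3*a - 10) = (a - 7)/(a + 5)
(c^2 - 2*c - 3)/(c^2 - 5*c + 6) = (c + 1)/(c - 2)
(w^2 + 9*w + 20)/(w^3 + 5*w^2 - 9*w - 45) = (w + 4)/(w^2 - 9)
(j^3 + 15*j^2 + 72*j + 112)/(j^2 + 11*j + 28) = j + 4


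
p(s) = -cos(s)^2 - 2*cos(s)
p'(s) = 2*sin(s)*cos(s) + 2*sin(s)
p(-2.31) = 0.89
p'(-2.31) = -0.48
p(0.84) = -1.78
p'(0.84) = 2.48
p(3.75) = 0.97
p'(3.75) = -0.21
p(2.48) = 0.96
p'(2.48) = 0.26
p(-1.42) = -0.32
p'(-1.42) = -2.27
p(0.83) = -1.81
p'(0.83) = 2.47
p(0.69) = -2.14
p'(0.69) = 2.25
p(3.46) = 1.00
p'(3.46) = -0.03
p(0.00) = -3.00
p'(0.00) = 0.00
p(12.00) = -2.40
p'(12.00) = -1.98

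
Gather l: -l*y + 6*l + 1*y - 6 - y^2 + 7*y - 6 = l*(6 - y) - y^2 + 8*y - 12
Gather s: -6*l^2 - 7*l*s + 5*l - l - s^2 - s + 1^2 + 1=-6*l^2 + 4*l - s^2 + s*(-7*l - 1) + 2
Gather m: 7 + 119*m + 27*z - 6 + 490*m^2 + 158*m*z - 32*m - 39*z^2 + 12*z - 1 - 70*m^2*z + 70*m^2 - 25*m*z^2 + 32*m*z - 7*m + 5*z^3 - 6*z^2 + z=m^2*(560 - 70*z) + m*(-25*z^2 + 190*z + 80) + 5*z^3 - 45*z^2 + 40*z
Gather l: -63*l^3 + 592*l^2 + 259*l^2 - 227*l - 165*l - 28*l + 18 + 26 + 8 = -63*l^3 + 851*l^2 - 420*l + 52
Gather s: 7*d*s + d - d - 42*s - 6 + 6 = s*(7*d - 42)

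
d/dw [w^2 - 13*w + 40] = 2*w - 13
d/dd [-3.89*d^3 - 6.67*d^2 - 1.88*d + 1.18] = -11.67*d^2 - 13.34*d - 1.88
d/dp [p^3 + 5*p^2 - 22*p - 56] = 3*p^2 + 10*p - 22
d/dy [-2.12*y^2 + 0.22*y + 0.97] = 0.22 - 4.24*y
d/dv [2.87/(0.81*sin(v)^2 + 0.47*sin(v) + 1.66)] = -(4.6494*sin(v) + 1.3489)*cos(v)/(0.81*sin(v)^2 + 0.47*sin(v) + 1.66)^2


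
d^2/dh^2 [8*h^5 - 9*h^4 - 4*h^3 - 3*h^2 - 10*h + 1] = 160*h^3 - 108*h^2 - 24*h - 6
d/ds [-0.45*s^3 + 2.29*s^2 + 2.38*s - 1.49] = -1.35*s^2 + 4.58*s + 2.38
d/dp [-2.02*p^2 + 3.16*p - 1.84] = 3.16 - 4.04*p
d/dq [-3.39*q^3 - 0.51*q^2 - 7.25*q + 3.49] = -10.17*q^2 - 1.02*q - 7.25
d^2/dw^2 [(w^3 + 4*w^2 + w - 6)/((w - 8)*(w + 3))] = 140/(w^3 - 24*w^2 + 192*w - 512)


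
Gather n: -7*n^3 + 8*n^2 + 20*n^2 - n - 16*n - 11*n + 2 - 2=-7*n^3 + 28*n^2 - 28*n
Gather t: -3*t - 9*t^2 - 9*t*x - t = -9*t^2 + t*(-9*x - 4)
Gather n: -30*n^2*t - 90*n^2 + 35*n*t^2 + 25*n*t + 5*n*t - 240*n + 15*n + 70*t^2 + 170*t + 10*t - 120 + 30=n^2*(-30*t - 90) + n*(35*t^2 + 30*t - 225) + 70*t^2 + 180*t - 90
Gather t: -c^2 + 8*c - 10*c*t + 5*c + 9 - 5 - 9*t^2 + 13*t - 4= -c^2 + 13*c - 9*t^2 + t*(13 - 10*c)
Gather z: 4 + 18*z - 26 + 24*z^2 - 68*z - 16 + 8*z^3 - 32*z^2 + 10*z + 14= 8*z^3 - 8*z^2 - 40*z - 24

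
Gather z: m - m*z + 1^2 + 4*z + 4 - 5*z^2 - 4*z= -m*z + m - 5*z^2 + 5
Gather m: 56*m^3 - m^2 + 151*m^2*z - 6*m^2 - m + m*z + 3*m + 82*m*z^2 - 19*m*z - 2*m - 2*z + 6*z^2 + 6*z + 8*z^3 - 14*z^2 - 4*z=56*m^3 + m^2*(151*z - 7) + m*(82*z^2 - 18*z) + 8*z^3 - 8*z^2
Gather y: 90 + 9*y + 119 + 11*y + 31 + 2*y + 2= 22*y + 242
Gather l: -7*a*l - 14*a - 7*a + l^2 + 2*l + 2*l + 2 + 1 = -21*a + l^2 + l*(4 - 7*a) + 3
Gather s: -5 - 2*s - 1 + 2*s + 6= 0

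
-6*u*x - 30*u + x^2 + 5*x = (-6*u + x)*(x + 5)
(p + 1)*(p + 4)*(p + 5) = p^3 + 10*p^2 + 29*p + 20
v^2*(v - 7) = v^3 - 7*v^2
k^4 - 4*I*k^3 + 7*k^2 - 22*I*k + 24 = (k - 4*I)*(k - 3*I)*(k + I)*(k + 2*I)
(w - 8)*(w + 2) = w^2 - 6*w - 16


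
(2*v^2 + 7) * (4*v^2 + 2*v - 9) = 8*v^4 + 4*v^3 + 10*v^2 + 14*v - 63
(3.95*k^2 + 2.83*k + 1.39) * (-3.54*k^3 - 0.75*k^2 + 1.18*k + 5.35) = -13.983*k^5 - 12.9807*k^4 - 2.3821*k^3 + 23.4294*k^2 + 16.7807*k + 7.4365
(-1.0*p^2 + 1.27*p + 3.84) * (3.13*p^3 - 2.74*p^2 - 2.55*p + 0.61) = -3.13*p^5 + 6.7151*p^4 + 11.0894*p^3 - 14.3701*p^2 - 9.0173*p + 2.3424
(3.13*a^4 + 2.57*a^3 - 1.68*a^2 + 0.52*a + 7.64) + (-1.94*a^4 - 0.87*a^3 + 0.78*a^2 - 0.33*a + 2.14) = 1.19*a^4 + 1.7*a^3 - 0.9*a^2 + 0.19*a + 9.78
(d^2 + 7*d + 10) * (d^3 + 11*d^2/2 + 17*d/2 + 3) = d^5 + 25*d^4/2 + 57*d^3 + 235*d^2/2 + 106*d + 30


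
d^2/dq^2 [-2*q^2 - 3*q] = -4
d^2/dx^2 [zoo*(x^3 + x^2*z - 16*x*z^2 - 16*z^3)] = zoo*(x + z)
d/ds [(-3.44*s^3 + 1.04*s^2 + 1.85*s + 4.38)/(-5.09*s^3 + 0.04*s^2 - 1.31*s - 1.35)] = (5.156*s^4 + 27.8458*s^3 + 79.3782*s^2 - 3.1584*s + 3.2403)/(25.9081*s^6 - 0.4072*s^5 + 13.3374*s^4 + 13.6382*s^3 + 1.6081*s^2 + 3.537*s + 1.8225)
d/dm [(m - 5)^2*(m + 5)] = (m - 5)*(3*m + 5)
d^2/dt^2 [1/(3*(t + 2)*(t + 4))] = 2*((t + 2)^2 + (t + 2)*(t + 4) + (t + 4)^2)/(3*(t + 2)^3*(t + 4)^3)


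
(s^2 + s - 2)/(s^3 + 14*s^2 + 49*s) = (s^2 + s - 2)/(s*(s^2 + 14*s + 49))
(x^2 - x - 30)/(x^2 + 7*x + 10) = (x - 6)/(x + 2)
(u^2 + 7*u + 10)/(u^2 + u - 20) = (u + 2)/(u - 4)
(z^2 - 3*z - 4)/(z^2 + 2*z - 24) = (z + 1)/(z + 6)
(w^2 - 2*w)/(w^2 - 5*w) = (w - 2)/(w - 5)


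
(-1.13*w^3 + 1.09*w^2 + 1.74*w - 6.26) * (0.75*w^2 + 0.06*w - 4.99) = -0.8475*w^5 + 0.7497*w^4 + 7.0091*w^3 - 10.0297*w^2 - 9.0582*w + 31.2374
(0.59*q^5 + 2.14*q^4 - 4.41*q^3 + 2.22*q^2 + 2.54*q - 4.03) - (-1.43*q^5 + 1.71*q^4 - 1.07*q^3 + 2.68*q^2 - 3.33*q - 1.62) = 2.02*q^5 + 0.43*q^4 - 3.34*q^3 - 0.46*q^2 + 5.87*q - 2.41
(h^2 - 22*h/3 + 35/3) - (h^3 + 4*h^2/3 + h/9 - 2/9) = -h^3 - h^2/3 - 67*h/9 + 107/9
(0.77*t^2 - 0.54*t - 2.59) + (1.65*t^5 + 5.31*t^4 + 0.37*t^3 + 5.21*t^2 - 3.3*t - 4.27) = 1.65*t^5 + 5.31*t^4 + 0.37*t^3 + 5.98*t^2 - 3.84*t - 6.86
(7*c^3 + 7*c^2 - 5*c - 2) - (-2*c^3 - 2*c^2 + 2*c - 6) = 9*c^3 + 9*c^2 - 7*c + 4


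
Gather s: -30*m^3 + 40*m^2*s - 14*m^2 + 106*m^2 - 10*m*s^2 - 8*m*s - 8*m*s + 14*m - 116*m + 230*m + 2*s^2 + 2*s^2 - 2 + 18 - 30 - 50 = -30*m^3 + 92*m^2 + 128*m + s^2*(4 - 10*m) + s*(40*m^2 - 16*m) - 64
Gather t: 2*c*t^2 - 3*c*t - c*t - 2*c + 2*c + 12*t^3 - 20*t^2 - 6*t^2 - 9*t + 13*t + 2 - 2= 12*t^3 + t^2*(2*c - 26) + t*(4 - 4*c)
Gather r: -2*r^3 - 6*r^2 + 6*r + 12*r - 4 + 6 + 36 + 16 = -2*r^3 - 6*r^2 + 18*r + 54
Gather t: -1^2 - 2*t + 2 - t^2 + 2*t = 1 - t^2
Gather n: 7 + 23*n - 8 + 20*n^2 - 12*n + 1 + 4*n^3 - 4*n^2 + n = 4*n^3 + 16*n^2 + 12*n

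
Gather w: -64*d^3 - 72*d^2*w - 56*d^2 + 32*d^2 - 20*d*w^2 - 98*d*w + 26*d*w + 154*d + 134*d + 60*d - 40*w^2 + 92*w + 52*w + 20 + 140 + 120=-64*d^3 - 24*d^2 + 348*d + w^2*(-20*d - 40) + w*(-72*d^2 - 72*d + 144) + 280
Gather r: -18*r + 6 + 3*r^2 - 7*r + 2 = 3*r^2 - 25*r + 8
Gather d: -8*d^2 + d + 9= -8*d^2 + d + 9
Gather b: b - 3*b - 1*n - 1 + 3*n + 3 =-2*b + 2*n + 2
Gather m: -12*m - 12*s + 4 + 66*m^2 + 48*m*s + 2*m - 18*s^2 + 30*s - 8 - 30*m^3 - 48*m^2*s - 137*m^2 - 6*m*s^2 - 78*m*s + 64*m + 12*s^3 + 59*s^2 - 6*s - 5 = -30*m^3 + m^2*(-48*s - 71) + m*(-6*s^2 - 30*s + 54) + 12*s^3 + 41*s^2 + 12*s - 9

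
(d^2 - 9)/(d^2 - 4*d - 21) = (d - 3)/(d - 7)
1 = 1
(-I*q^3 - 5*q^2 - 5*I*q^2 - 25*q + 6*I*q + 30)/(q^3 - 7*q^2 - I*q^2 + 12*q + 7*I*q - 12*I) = (-I*q^3 - 5*q^2*(1 + I) + q*(-25 + 6*I) + 30)/(q^3 - q^2*(7 + I) + q*(12 + 7*I) - 12*I)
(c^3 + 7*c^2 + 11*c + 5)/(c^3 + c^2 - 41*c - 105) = (c^2 + 2*c + 1)/(c^2 - 4*c - 21)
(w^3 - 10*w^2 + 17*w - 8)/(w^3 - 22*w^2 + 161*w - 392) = (w^2 - 2*w + 1)/(w^2 - 14*w + 49)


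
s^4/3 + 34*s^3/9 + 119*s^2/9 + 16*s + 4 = (s/3 + 1)*(s + 1/3)*(s + 2)*(s + 6)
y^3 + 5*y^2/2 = y^2*(y + 5/2)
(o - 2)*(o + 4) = o^2 + 2*o - 8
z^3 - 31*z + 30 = (z - 5)*(z - 1)*(z + 6)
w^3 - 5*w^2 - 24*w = w*(w - 8)*(w + 3)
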